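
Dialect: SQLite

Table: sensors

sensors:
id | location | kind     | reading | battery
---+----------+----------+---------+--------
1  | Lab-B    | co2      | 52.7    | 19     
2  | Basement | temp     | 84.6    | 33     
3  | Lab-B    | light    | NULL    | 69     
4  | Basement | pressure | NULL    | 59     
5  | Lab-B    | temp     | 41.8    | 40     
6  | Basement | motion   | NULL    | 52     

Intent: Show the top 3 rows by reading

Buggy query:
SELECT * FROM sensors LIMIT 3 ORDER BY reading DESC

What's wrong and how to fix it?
Bug: LIMIT must come after ORDER BY

Fix: Sort with ORDER BY, then apply LIMIT

Corrected query:
SELECT * FROM sensors ORDER BY reading DESC LIMIT 3

Result:
id | location | kind | reading | battery
---+----------+------+---------+--------
2  | Basement | temp | 84.6    | 33     
1  | Lab-B    | co2  | 52.7    | 19     
5  | Lab-B    | temp | 41.8    | 40     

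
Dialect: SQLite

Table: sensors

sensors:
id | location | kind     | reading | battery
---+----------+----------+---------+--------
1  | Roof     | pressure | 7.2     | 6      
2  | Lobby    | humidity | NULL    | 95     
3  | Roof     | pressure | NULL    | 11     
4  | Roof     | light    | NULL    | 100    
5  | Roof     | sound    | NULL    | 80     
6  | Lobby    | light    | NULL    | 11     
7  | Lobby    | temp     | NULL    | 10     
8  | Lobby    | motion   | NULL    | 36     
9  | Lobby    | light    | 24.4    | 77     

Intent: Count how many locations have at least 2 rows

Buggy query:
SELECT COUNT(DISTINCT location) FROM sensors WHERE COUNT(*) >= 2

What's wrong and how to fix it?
Bug: COUNT(*) cannot appear in WHERE; the per-group count doesn't exist yet

Fix: Group first with HAVING COUNT(*) >= 2, then COUNT the resulting groups

Corrected query:
SELECT COUNT(*) FROM (SELECT location FROM sensors GROUP BY location HAVING COUNT(*) >= 2)

Result:
COUNT(*)
--------
2       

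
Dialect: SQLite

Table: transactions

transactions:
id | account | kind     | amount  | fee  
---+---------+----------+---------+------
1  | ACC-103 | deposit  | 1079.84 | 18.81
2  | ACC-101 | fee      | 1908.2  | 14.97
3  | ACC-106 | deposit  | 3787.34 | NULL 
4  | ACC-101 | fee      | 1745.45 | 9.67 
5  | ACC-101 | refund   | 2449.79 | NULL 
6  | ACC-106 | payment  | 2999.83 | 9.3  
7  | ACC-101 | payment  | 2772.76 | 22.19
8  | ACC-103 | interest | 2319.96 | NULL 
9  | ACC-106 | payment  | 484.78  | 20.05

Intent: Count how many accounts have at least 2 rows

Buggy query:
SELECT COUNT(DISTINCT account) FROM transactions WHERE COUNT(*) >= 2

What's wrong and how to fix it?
Bug: COUNT(*) cannot appear in WHERE; the per-group count doesn't exist yet

Fix: Use a subquery that GROUPs and filters with HAVING, then count its rows

Corrected query:
SELECT COUNT(*) FROM (SELECT account FROM transactions GROUP BY account HAVING COUNT(*) >= 2)

Result:
COUNT(*)
--------
3       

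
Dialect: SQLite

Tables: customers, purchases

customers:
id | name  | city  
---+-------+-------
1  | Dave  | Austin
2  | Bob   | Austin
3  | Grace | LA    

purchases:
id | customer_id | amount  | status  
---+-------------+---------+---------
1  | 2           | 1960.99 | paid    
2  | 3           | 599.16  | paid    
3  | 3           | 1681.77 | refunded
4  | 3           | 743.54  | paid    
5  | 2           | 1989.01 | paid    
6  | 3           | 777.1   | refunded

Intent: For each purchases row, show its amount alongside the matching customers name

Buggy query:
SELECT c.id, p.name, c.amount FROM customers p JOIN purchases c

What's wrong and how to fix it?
Bug: Missing join condition: each purchases row is matched to all customers rows instead of just its own

Fix: Specify the join condition linking the foreign key to the parent id

Corrected query:
SELECT c.id, p.name, c.amount FROM customers p JOIN purchases c ON c.customer_id = p.id

Result:
id | name  | amount 
---+-------+--------
1  | Bob   | 1960.99
2  | Grace | 599.16 
3  | Grace | 1681.77
4  | Grace | 743.54 
5  | Bob   | 1989.01
6  | Grace | 777.1  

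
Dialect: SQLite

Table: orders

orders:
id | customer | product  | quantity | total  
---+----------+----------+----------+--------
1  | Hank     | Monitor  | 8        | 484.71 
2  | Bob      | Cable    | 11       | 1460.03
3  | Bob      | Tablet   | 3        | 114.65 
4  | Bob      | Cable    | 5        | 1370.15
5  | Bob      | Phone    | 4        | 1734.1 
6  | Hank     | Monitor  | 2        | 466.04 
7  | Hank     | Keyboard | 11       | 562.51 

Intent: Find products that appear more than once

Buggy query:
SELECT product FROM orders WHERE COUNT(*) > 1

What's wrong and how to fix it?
Bug: COUNT(*) is an aggregate and cannot be used in WHERE

Fix: GROUP BY product, then filter groups with HAVING COUNT(*) > 1

Corrected query:
SELECT product FROM orders GROUP BY product HAVING COUNT(*) > 1

Result:
product
-------
Cable  
Monitor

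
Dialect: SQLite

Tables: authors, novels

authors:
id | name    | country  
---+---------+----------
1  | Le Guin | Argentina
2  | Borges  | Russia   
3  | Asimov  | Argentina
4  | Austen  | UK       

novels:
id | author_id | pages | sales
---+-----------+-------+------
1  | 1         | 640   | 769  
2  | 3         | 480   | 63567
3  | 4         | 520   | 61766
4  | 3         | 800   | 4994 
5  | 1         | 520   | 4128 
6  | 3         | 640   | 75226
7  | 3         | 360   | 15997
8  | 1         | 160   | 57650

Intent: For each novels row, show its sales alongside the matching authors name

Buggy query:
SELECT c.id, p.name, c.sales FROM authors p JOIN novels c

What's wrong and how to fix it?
Bug: Missing join condition: each novels row is matched to all authors rows instead of just its own

Fix: Add ON c.author_id = p.id to the JOIN

Corrected query:
SELECT c.id, p.name, c.sales FROM authors p JOIN novels c ON c.author_id = p.id

Result:
id | name    | sales
---+---------+------
1  | Le Guin | 769  
2  | Asimov  | 63567
3  | Austen  | 61766
4  | Asimov  | 4994 
5  | Le Guin | 4128 
6  | Asimov  | 75226
7  | Asimov  | 15997
8  | Le Guin | 57650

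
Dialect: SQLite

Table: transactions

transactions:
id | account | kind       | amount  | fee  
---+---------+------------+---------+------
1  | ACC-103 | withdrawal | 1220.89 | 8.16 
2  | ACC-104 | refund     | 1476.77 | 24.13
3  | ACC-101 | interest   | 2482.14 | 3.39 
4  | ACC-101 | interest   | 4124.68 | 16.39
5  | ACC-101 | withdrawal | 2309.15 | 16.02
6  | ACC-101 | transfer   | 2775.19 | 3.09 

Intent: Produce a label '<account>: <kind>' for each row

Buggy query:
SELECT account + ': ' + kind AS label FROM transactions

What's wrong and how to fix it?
Bug: '+' is numeric addition; on text columns SQLite converts them to 0 instead of concatenating

Fix: Use the || operator for string concatenation

Corrected query:
SELECT account || ': ' || kind AS label FROM transactions

Result:
label              
-------------------
ACC-103: withdrawal
ACC-104: refund    
ACC-101: interest  
ACC-101: interest  
ACC-101: withdrawal
ACC-101: transfer  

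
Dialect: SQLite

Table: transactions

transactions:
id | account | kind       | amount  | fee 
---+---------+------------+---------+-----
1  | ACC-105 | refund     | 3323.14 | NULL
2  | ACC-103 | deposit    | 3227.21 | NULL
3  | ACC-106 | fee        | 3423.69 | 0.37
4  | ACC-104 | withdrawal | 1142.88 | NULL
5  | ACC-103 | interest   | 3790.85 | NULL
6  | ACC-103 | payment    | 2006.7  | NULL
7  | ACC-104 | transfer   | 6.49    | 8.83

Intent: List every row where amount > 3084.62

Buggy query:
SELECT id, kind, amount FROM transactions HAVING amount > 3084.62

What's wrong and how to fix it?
Bug: HAVING filters the output of aggregation, but this query has no GROUP BY and no aggregate functions, so SQLite rejects it (HAVING clause on a non-aggregate query); the condition here is per row

Fix: Use WHERE for row-level filtering

Corrected query:
SELECT id, kind, amount FROM transactions WHERE amount > 3084.62

Result:
id | kind     | amount 
---+----------+--------
1  | refund   | 3323.14
2  | deposit  | 3227.21
3  | fee      | 3423.69
5  | interest | 3790.85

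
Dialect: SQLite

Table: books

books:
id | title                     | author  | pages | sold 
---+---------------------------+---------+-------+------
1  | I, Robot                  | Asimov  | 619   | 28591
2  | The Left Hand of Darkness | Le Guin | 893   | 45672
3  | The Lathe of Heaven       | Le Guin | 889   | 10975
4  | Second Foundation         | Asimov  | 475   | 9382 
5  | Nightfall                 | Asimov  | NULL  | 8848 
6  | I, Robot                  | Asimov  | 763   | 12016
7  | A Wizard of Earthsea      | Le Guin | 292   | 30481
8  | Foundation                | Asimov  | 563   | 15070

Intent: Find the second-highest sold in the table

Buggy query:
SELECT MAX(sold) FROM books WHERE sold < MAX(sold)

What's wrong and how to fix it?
Bug: The inner MAX is an aggregate inside WHERE, which is not allowed

Fix: Put the inner MAX in a scalar subquery

Corrected query:
SELECT MAX(sold) FROM books WHERE sold < (SELECT MAX(sold) FROM books)

Result:
MAX(sold)
---------
30481    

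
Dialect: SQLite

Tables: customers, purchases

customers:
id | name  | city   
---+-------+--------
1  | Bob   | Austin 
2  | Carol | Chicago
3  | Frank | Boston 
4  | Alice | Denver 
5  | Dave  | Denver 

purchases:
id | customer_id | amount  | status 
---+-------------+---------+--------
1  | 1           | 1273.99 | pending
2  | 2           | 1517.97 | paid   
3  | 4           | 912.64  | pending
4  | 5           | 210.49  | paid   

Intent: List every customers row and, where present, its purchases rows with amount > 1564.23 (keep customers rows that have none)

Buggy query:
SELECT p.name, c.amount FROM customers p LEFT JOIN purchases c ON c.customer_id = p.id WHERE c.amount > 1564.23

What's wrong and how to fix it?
Bug: Filtering c.amount in WHERE discards the NULL rows produced by LEFT JOIN, turning it into an inner join

Fix: Put 'c.amount > 1564.23' in the JOIN's ON clause instead of WHERE

Corrected query:
SELECT p.name, c.amount FROM customers p LEFT JOIN purchases c ON c.customer_id = p.id AND c.amount > 1564.23

Result:
name  | amount
------+-------
Bob   | NULL  
Carol | NULL  
Frank | NULL  
Alice | NULL  
Dave  | NULL  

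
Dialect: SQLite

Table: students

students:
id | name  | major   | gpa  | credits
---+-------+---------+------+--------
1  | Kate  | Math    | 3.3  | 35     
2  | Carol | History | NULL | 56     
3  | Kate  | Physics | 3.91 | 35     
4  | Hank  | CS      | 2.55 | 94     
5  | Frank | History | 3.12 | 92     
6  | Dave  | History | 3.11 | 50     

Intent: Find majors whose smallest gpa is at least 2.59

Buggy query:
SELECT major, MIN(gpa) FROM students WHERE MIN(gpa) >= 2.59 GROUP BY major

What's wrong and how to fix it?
Bug: Aggregates like MIN are computed per group after WHERE runs

Fix: Replace WHERE with HAVING after the GROUP BY

Corrected query:
SELECT major, MIN(gpa) FROM students GROUP BY major HAVING MIN(gpa) >= 2.59

Result:
major   | MIN(gpa)
--------+---------
History | 3.11    
Math    | 3.3     
Physics | 3.91    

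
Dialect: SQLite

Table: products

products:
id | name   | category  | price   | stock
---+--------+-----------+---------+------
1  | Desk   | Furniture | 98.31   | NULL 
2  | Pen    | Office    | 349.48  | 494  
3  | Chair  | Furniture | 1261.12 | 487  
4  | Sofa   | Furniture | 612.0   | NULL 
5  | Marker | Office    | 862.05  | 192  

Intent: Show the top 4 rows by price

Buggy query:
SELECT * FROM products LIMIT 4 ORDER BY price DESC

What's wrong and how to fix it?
Bug: ORDER BY cannot follow LIMIT; LIMIT is the final clause

Fix: Sort with ORDER BY, then apply LIMIT

Corrected query:
SELECT * FROM products ORDER BY price DESC LIMIT 4

Result:
id | name   | category  | price   | stock
---+--------+-----------+---------+------
3  | Chair  | Furniture | 1261.12 | 487  
5  | Marker | Office    | 862.05  | 192  
4  | Sofa   | Furniture | 612     | NULL 
2  | Pen    | Office    | 349.48  | 494  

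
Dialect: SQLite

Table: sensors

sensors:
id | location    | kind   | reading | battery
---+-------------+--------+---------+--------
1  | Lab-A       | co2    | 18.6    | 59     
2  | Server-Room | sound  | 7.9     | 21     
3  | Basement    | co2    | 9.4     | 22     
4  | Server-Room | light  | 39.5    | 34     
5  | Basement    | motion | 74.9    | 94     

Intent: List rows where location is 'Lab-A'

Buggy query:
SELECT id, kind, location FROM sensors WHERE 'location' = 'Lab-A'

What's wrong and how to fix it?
Bug: Single quotes denote string literals in SQL; the column name is being compared as a constant string

Fix: Remove the quotes around the column name (or use double quotes for an identifier)

Corrected query:
SELECT id, kind, location FROM sensors WHERE location = 'Lab-A'

Result:
id | kind | location
---+------+---------
1  | co2  | Lab-A   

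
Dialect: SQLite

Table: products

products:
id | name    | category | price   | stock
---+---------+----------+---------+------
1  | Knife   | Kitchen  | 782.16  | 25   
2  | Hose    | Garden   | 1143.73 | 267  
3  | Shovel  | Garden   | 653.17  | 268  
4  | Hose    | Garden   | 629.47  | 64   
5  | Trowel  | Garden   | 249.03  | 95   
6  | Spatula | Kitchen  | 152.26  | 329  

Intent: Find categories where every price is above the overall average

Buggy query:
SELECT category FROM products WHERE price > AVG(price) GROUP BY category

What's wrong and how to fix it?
Bug: WHERE evaluates per row before aggregation, so AVG() is unavailable

Fix: Compute the overall average in a scalar subquery and compare each group's MIN against it in HAVING

Corrected query:
SELECT category FROM products GROUP BY category HAVING MIN(price) > (SELECT AVG(price) FROM products)

Result:
(no rows)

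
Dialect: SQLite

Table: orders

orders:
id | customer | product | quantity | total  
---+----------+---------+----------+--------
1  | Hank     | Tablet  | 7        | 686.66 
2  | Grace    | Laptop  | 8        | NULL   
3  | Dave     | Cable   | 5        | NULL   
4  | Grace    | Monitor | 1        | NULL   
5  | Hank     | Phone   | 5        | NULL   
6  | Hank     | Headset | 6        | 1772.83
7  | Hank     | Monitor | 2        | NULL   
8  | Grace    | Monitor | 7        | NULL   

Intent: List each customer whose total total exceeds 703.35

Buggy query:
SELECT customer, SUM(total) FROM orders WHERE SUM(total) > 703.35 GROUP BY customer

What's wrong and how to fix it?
Bug: SUM(total) is an aggregate, but WHERE filters rows before aggregation

Fix: Use HAVING (which filters groups after aggregation) instead of WHERE

Corrected query:
SELECT customer, SUM(total) FROM orders GROUP BY customer HAVING SUM(total) > 703.35

Result:
customer | SUM(total)
---------+-----------
Hank     | 2459.49   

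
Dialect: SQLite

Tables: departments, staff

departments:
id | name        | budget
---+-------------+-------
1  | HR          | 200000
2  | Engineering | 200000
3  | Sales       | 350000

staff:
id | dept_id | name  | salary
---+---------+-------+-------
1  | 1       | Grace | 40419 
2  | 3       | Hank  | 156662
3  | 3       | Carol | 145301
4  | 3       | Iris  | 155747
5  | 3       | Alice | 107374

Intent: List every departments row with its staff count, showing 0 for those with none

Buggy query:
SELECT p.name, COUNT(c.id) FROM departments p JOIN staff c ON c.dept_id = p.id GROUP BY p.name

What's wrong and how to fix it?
Bug: INNER JOIN drops departments rows that have no matching staff rows

Fix: Switch to LEFT JOIN to retain unmatched parent rows

Corrected query:
SELECT p.name, COUNT(c.id) FROM departments p LEFT JOIN staff c ON c.dept_id = p.id GROUP BY p.name

Result:
name        | COUNT(c.id)
------------+------------
Engineering | 0          
HR          | 1          
Sales       | 4          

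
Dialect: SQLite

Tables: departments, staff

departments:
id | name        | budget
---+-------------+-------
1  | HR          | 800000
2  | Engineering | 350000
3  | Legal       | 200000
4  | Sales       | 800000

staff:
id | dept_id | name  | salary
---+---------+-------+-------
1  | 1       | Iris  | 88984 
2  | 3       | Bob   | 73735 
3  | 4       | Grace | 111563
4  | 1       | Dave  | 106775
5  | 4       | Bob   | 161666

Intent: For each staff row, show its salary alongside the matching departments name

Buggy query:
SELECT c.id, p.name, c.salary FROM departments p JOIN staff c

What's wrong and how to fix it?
Bug: JOIN with no ON clause produces a cartesian product; every staff row pairs with every departments row

Fix: Specify the join condition linking the foreign key to the parent id

Corrected query:
SELECT c.id, p.name, c.salary FROM departments p JOIN staff c ON c.dept_id = p.id

Result:
id | name  | salary
---+-------+-------
1  | HR    | 88984 
2  | Legal | 73735 
3  | Sales | 111563
4  | HR    | 106775
5  | Sales | 161666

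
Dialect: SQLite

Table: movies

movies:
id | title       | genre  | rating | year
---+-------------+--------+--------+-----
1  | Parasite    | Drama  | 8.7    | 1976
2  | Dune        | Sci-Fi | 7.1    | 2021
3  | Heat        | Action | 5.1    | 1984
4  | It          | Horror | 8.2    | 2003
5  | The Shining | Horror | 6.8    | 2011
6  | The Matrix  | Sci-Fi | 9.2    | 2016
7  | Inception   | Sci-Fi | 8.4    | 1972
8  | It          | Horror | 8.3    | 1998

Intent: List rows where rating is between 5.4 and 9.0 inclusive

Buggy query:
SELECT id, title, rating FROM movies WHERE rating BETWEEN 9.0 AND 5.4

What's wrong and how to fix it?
Bug: BETWEEN expects the lower bound first; with 9.0 AND 5.4 the range is empty

Fix: Write BETWEEN 5.4 AND 9.0

Corrected query:
SELECT id, title, rating FROM movies WHERE rating BETWEEN 5.4 AND 9.0

Result:
id | title       | rating
---+-------------+-------
1  | Parasite    | 8.7   
2  | Dune        | 7.1   
4  | It          | 8.2   
5  | The Shining | 6.8   
7  | Inception   | 8.4   
8  | It          | 8.3   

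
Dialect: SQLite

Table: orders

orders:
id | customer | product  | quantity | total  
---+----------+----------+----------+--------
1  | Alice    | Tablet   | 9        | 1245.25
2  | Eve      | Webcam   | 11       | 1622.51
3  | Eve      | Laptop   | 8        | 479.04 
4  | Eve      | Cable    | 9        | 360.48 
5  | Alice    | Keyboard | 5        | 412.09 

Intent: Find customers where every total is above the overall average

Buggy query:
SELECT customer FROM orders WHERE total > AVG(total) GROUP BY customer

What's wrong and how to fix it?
Bug: AVG() is an aggregate; it can't sit directly in WHERE

Fix: Use a subquery for AVG and a HAVING MIN(...) filter so the condition holds for every row in the group

Corrected query:
SELECT customer FROM orders GROUP BY customer HAVING MIN(total) > (SELECT AVG(total) FROM orders)

Result:
(no rows)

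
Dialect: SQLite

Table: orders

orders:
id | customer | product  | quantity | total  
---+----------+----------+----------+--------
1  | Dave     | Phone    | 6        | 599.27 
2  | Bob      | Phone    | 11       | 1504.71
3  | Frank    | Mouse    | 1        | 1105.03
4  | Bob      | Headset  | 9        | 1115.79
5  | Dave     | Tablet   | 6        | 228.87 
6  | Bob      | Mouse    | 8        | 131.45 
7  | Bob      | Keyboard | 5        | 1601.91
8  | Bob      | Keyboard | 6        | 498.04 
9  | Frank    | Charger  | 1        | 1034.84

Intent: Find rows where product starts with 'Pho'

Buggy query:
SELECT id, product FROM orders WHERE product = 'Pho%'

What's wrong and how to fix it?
Bug: Wildcards only work with LIKE; '=' treats '%' as a literal character

Fix: Replace '=' with LIKE so 'Pho%' is treated as a pattern

Corrected query:
SELECT id, product FROM orders WHERE product LIKE 'Pho%'

Result:
id | product
---+--------
1  | Phone  
2  | Phone  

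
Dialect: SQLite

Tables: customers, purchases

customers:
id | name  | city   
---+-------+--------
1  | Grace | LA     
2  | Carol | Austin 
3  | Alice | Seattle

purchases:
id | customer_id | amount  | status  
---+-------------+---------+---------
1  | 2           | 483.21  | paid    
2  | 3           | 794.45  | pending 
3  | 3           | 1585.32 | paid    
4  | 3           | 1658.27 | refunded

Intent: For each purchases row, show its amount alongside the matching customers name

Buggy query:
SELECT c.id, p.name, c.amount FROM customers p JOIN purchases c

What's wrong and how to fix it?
Bug: JOIN with no ON clause produces a cartesian product; every purchases row pairs with every customers row

Fix: Add ON c.customer_id = p.id to the JOIN

Corrected query:
SELECT c.id, p.name, c.amount FROM customers p JOIN purchases c ON c.customer_id = p.id

Result:
id | name  | amount 
---+-------+--------
1  | Carol | 483.21 
2  | Alice | 794.45 
3  | Alice | 1585.32
4  | Alice | 1658.27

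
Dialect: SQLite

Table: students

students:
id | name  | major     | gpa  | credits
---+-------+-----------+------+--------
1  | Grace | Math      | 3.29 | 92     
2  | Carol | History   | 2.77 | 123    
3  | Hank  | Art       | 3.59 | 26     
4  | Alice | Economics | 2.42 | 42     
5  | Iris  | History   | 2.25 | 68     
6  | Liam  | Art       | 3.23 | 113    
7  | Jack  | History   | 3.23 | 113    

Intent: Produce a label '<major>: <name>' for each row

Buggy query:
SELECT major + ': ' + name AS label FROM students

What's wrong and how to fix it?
Bug: SQLite uses || for string concatenation; + coerces text to numbers (yielding 0)

Fix: Replace + with || to concatenate text

Corrected query:
SELECT major || ': ' || name AS label FROM students

Result:
label           
----------------
Math: Grace     
History: Carol  
Art: Hank       
Economics: Alice
History: Iris   
Art: Liam       
History: Jack   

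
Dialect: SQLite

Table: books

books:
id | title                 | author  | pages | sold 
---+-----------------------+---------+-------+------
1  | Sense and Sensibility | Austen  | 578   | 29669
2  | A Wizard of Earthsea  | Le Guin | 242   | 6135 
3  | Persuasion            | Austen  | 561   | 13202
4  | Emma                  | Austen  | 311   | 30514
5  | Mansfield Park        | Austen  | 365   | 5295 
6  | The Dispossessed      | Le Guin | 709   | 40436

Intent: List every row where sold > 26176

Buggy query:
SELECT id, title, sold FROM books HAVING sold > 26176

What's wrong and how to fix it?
Bug: This is a non-aggregate query (no GROUP BY, no aggregates), so in SQLite the HAVING clause is invalid here; a row-level condition belongs in WHERE

Fix: Use WHERE for row-level filtering

Corrected query:
SELECT id, title, sold FROM books WHERE sold > 26176

Result:
id | title                 | sold 
---+-----------------------+------
1  | Sense and Sensibility | 29669
4  | Emma                  | 30514
6  | The Dispossessed      | 40436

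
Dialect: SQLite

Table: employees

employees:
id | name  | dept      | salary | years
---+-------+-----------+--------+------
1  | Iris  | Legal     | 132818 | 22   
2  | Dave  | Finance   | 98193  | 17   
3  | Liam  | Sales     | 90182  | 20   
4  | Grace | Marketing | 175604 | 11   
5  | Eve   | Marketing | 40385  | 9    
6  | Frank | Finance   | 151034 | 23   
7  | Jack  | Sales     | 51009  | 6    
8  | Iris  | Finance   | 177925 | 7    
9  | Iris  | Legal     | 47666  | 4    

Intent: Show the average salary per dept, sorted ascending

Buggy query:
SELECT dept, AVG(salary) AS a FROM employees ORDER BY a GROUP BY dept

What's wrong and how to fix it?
Bug: GROUP BY must precede ORDER BY

Fix: Move ORDER BY to the end, after GROUP BY

Corrected query:
SELECT dept, AVG(salary) AS a FROM employees GROUP BY dept ORDER BY a

Result:
dept      | a       
----------+---------
Sales     | 70595.5 
Legal     | 90242   
Marketing | 107994.5
Finance   | 142384  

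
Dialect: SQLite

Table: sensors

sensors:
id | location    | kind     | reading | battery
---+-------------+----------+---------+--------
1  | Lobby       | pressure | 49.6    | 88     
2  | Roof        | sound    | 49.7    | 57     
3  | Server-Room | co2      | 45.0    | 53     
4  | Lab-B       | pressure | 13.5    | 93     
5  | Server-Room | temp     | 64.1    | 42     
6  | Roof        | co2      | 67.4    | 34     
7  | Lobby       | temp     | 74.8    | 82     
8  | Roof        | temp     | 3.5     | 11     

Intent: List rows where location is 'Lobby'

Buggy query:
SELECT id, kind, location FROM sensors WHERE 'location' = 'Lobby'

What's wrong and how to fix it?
Bug: 'location' in single quotes is a string literal, not the column; the comparison is literal-vs-literal and never true

Fix: Remove the quotes around the column name (or use double quotes for an identifier)

Corrected query:
SELECT id, kind, location FROM sensors WHERE location = 'Lobby'

Result:
id | kind     | location
---+----------+---------
1  | pressure | Lobby   
7  | temp     | Lobby   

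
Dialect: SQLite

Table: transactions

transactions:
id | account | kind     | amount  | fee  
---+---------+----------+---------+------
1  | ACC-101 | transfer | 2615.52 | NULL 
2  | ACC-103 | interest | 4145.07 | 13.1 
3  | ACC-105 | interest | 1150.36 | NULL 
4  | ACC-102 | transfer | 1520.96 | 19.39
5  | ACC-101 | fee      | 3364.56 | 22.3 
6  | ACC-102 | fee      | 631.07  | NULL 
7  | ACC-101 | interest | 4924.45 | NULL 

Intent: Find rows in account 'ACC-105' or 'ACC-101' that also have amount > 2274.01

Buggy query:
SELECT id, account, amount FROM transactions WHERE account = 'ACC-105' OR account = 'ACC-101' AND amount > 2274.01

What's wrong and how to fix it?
Bug: Without parentheses, AND is evaluated before OR, so the amount filter only applies to the 'ACC-101' branch

Fix: Group the OR with parentheses (or use IN), then AND the threshold

Corrected query:
SELECT id, account, amount FROM transactions WHERE (account = 'ACC-105' OR account = 'ACC-101') AND amount > 2274.01

Result:
id | account | amount 
---+---------+--------
1  | ACC-101 | 2615.52
5  | ACC-101 | 3364.56
7  | ACC-101 | 4924.45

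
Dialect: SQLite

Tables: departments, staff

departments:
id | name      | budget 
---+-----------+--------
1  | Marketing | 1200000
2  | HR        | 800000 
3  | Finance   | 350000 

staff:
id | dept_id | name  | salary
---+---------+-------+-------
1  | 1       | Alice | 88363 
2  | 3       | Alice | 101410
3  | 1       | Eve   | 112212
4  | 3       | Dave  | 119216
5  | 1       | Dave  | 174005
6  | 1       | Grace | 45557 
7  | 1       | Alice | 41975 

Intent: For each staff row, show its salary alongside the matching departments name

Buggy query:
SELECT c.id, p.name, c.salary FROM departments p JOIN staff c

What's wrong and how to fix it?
Bug: Missing join condition: each staff row is matched to all departments rows instead of just its own

Fix: Specify the join condition linking the foreign key to the parent id

Corrected query:
SELECT c.id, p.name, c.salary FROM departments p JOIN staff c ON c.dept_id = p.id

Result:
id | name      | salary
---+-----------+-------
1  | Marketing | 88363 
2  | Finance   | 101410
3  | Marketing | 112212
4  | Finance   | 119216
5  | Marketing | 174005
6  | Marketing | 45557 
7  | Marketing | 41975 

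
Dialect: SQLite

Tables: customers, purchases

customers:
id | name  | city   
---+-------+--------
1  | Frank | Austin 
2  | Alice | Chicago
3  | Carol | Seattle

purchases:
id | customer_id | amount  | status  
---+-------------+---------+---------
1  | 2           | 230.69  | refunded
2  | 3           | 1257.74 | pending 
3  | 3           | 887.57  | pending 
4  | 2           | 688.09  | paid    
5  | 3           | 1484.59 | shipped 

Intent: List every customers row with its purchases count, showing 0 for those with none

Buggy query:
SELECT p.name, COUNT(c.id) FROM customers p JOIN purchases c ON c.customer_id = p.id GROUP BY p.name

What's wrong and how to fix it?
Bug: An inner join excludes parents with zero children

Fix: Switch to LEFT JOIN to retain unmatched parent rows

Corrected query:
SELECT p.name, COUNT(c.id) FROM customers p LEFT JOIN purchases c ON c.customer_id = p.id GROUP BY p.name

Result:
name  | COUNT(c.id)
------+------------
Alice | 2          
Carol | 3          
Frank | 0          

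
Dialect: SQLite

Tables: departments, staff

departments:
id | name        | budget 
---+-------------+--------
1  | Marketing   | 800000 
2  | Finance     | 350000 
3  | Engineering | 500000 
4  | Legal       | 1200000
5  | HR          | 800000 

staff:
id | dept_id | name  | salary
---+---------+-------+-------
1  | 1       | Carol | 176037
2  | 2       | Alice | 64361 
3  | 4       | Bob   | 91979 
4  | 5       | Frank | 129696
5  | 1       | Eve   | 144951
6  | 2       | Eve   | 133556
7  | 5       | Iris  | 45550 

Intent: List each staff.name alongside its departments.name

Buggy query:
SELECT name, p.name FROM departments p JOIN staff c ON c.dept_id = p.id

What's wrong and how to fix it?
Bug: Both tables have a 'name' column; the unqualified reference is ambiguous

Fix: Qualify the column with its table alias (c.name)

Corrected query:
SELECT c.name, p.name FROM departments p JOIN staff c ON c.dept_id = p.id

Result:
name  | name     
------+----------
Carol | Marketing
Alice | Finance  
Bob   | Legal    
Frank | HR       
Eve   | Marketing
Eve   | Finance  
Iris  | HR       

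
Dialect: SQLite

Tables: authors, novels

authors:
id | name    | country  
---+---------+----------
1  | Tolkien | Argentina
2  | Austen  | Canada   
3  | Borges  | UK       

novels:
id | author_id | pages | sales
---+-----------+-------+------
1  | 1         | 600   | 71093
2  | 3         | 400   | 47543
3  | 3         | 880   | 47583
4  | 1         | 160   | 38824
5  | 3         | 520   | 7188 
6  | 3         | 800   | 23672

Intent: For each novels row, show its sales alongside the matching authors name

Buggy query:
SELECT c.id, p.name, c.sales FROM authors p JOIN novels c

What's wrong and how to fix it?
Bug: JOIN with no ON clause produces a cartesian product; every novels row pairs with every authors row

Fix: Specify the join condition linking the foreign key to the parent id

Corrected query:
SELECT c.id, p.name, c.sales FROM authors p JOIN novels c ON c.author_id = p.id

Result:
id | name    | sales
---+---------+------
1  | Tolkien | 71093
2  | Borges  | 47543
3  | Borges  | 47583
4  | Tolkien | 38824
5  | Borges  | 7188 
6  | Borges  | 23672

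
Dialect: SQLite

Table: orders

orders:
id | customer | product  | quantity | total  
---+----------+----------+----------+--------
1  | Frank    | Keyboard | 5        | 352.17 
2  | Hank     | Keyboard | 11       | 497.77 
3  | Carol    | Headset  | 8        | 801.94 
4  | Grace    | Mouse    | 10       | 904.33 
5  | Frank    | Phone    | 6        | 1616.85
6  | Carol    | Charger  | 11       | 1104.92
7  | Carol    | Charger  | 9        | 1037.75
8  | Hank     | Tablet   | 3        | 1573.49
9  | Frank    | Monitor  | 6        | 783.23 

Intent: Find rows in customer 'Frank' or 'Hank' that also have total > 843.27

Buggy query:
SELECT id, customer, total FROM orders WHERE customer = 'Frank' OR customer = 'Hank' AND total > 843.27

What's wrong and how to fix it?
Bug: Without parentheses, AND is evaluated before OR, so the total filter only applies to the 'Hank' branch

Fix: Add parentheses around the OR so the AND applies to both alternatives

Corrected query:
SELECT id, customer, total FROM orders WHERE (customer = 'Frank' OR customer = 'Hank') AND total > 843.27

Result:
id | customer | total  
---+----------+--------
5  | Frank    | 1616.85
8  | Hank     | 1573.49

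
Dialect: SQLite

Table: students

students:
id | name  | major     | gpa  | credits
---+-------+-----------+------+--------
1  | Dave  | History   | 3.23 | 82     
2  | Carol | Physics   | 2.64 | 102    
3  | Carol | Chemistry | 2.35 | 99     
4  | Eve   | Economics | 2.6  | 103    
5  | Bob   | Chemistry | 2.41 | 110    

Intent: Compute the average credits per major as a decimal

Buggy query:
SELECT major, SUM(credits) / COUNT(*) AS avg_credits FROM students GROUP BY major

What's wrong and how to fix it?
Bug: Both operands are integers, so '/' performs integer division and truncates

Fix: Multiply by 1.0 (or CAST to REAL) to force floating-point division

Corrected query:
SELECT major, SUM(credits) * 1.0 / COUNT(*) AS avg_credits FROM students GROUP BY major

Result:
major     | avg_credits
----------+------------
Chemistry | 104.5      
Economics | 103        
History   | 82         
Physics   | 102        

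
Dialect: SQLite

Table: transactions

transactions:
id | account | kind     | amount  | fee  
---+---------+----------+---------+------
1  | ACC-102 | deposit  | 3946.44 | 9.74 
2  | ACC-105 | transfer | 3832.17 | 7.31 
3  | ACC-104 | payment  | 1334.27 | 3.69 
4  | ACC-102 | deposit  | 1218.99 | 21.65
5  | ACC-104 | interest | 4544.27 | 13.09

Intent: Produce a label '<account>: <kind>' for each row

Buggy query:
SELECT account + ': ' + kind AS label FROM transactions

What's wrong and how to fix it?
Bug: SQLite uses || for string concatenation; + coerces text to numbers (yielding 0)

Fix: Replace + with || to concatenate text

Corrected query:
SELECT account || ': ' || kind AS label FROM transactions

Result:
label            
-----------------
ACC-102: deposit 
ACC-105: transfer
ACC-104: payment 
ACC-102: deposit 
ACC-104: interest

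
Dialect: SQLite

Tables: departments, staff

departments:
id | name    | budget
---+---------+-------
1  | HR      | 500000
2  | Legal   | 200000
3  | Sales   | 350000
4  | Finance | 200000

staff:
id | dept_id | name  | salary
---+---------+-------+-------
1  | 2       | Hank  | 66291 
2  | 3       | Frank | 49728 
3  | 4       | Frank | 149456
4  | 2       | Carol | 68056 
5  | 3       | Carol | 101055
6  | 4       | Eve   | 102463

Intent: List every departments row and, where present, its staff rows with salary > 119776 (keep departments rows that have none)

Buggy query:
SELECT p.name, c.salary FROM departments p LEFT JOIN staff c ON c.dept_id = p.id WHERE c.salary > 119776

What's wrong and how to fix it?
Bug: Filtering c.salary in WHERE discards the NULL rows produced by LEFT JOIN, turning it into an inner join

Fix: Move the right-table condition into the ON clause so unmatched parents are kept

Corrected query:
SELECT p.name, c.salary FROM departments p LEFT JOIN staff c ON c.dept_id = p.id AND c.salary > 119776

Result:
name    | salary
--------+-------
HR      | NULL  
Legal   | NULL  
Sales   | NULL  
Finance | 149456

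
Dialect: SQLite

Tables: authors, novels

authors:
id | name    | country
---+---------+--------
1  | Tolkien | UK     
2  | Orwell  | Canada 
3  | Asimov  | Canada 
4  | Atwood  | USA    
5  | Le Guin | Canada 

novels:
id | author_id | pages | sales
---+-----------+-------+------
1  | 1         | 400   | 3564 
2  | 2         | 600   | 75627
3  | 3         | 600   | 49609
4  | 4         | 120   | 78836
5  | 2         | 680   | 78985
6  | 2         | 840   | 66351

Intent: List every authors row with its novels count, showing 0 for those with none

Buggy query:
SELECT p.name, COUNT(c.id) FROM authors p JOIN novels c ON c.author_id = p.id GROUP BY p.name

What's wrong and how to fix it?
Bug: An inner join excludes parents with zero children

Fix: Switch to LEFT JOIN to retain unmatched parent rows

Corrected query:
SELECT p.name, COUNT(c.id) FROM authors p LEFT JOIN novels c ON c.author_id = p.id GROUP BY p.name

Result:
name    | COUNT(c.id)
--------+------------
Asimov  | 1          
Atwood  | 1          
Le Guin | 0          
Orwell  | 3          
Tolkien | 1          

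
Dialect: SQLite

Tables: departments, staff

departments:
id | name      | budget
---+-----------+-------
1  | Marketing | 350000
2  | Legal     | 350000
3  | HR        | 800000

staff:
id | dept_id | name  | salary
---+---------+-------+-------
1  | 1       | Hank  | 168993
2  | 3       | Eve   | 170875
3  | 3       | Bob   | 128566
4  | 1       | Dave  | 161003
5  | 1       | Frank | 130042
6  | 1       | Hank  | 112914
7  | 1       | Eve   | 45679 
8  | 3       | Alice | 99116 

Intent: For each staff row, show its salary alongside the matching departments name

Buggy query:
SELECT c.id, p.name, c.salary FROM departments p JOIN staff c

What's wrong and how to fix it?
Bug: Missing join condition: each staff row is matched to all departments rows instead of just its own

Fix: Add ON c.dept_id = p.id to the JOIN

Corrected query:
SELECT c.id, p.name, c.salary FROM departments p JOIN staff c ON c.dept_id = p.id

Result:
id | name      | salary
---+-----------+-------
1  | Marketing | 168993
2  | HR        | 170875
3  | HR        | 128566
4  | Marketing | 161003
5  | Marketing | 130042
6  | Marketing | 112914
7  | Marketing | 45679 
8  | HR        | 99116 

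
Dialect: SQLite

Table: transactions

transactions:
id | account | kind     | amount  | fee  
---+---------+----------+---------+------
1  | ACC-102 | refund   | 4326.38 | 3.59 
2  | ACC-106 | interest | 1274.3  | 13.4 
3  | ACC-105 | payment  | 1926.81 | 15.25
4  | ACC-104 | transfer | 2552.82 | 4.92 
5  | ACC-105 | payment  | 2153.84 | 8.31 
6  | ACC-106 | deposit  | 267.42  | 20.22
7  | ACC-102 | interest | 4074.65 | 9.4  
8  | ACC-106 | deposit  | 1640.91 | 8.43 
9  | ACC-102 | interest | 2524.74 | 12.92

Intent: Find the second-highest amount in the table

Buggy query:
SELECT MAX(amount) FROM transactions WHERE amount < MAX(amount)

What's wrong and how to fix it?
Bug: The inner MAX is an aggregate inside WHERE, which is not allowed

Fix: Put the inner MAX in a scalar subquery

Corrected query:
SELECT MAX(amount) FROM transactions WHERE amount < (SELECT MAX(amount) FROM transactions)

Result:
MAX(amount)
-----------
4074.65    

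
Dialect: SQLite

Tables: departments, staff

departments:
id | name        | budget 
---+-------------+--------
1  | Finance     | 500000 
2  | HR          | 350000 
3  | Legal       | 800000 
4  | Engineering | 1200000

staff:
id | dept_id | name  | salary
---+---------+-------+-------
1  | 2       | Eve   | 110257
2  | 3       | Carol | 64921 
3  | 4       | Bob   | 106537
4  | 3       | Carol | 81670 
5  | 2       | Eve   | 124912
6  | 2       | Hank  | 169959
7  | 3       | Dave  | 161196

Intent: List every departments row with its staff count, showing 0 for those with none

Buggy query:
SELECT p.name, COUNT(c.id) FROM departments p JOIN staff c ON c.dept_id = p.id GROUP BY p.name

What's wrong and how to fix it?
Bug: An inner join excludes parents with zero children

Fix: Use LEFT JOIN so parents without children still appear (COUNT(c.id) gives 0)

Corrected query:
SELECT p.name, COUNT(c.id) FROM departments p LEFT JOIN staff c ON c.dept_id = p.id GROUP BY p.name

Result:
name        | COUNT(c.id)
------------+------------
Engineering | 1          
Finance     | 0          
HR          | 3          
Legal       | 3          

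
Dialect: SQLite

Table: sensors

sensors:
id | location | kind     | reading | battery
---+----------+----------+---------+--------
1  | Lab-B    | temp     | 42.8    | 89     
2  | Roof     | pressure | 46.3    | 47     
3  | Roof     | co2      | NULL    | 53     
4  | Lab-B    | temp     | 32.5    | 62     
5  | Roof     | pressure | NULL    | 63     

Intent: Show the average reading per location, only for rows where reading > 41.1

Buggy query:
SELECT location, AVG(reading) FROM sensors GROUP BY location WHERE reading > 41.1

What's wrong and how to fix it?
Bug: Row-level WHERE must come before GROUP BY in the clause order

Fix: Place WHERE between FROM and GROUP BY

Corrected query:
SELECT location, AVG(reading) FROM sensors WHERE reading > 41.1 GROUP BY location

Result:
location | AVG(reading)
---------+-------------
Lab-B    | 42.8        
Roof     | 46.3        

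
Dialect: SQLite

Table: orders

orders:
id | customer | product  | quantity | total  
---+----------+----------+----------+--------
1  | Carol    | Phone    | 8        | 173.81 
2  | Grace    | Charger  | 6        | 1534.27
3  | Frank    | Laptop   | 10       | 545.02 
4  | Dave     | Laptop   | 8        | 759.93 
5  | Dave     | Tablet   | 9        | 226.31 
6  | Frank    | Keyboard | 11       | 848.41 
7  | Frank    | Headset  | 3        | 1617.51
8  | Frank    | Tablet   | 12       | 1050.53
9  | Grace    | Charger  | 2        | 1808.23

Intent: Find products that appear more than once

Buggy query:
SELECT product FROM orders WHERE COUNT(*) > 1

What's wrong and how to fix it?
Bug: WHERE can't reference COUNT(*); aggregates are computed after WHERE

Fix: GROUP BY product, then filter groups with HAVING COUNT(*) > 1

Corrected query:
SELECT product FROM orders GROUP BY product HAVING COUNT(*) > 1

Result:
product
-------
Charger
Laptop 
Tablet 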